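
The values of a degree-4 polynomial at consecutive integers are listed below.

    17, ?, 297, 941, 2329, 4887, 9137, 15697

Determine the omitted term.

67

Using the last 6 terms:
644, 1388, 2558, 4250, 6560
744, 1170, 1692, 2310
426, 522, 618
96, 96
Constant fourth difference = 96.
Extend backward: 426 − 96 = 330;  744 − 330 = 414;  644 − 414 = 230;  297 − 230 = 67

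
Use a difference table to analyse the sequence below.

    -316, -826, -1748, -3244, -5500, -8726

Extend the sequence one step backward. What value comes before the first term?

-80

First differences: -510  -922  -1496  -2256  -3226
Second differences: -412  -574  -760  -970
Third differences: -162  -186  -210
Fourth differences: -24  -24
The fourth differences are constant at -24.
Work back: -162 + 24 = -138;  -412 + 138 = -274;  -510 + 274 = -236;  -316 + 236 = -80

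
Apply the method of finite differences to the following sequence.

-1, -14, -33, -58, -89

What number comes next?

-126

Δ: -13 , -19 , -25 , -31
Δ²: -6 , -6 , -6
Constant second difference = -6, so extend:
-31 − 6 = -37;  -89 − 37 = -126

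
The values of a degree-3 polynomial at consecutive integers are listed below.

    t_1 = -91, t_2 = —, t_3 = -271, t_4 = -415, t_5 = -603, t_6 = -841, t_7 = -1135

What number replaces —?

Using the last 5 terms:
First differences: -144, -188, -238, -294
Second differences: -44, -50, -56
Third differences: -6, -6
Constant third difference = -6.
Extend backward: -44 + 6 = -38;  -144 + 38 = -106;  -271 + 106 = -165

-165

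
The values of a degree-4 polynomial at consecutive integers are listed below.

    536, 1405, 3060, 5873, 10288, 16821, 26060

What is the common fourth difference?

72

D1: 869, 1655, 2813, 4415, 6533, 9239
D2: 786, 1158, 1602, 2118, 2706
D3: 372, 444, 516, 588
D4: 72, 72, 72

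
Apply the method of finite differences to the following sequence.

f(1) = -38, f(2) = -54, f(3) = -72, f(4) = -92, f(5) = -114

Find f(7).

First differences: -16 , -18 , -20 , -22
Second differences: -2 , -2 , -2
The second differences are constant (-2).
-22 − 2 = -24;  -114 − 24 = -138
-24 − 2 = -26;  -138 − 26 = -164

-164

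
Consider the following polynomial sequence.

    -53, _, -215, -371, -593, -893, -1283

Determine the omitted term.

Using the last 5 terms:
-156, -222, -300, -390
-66, -78, -90
-12, -12
Constant third difference = -12.
Extend backward: -66 + 12 = -54;  -156 + 54 = -102;  -215 + 102 = -113

-113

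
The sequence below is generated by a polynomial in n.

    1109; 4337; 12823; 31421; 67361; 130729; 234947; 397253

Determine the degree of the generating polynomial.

5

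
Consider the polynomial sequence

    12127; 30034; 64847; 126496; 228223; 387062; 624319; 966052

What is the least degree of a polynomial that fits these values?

5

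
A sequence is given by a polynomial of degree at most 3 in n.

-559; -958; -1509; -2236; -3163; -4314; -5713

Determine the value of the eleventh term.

First differences: -399  -551  -727  -927  -1151  -1399
Second differences: -152  -176  -200  -224  -248
Third differences: -24  -24  -24  -24
Third differences constant at -24.
-248 − 24 = -272;  -1399 − 272 = -1671;  -5713 − 1671 = -7384
-272 − 24 = -296;  -1671 − 296 = -1967;  -7384 − 1967 = -9351
-296 − 24 = -320;  -1967 − 320 = -2287;  -9351 − 2287 = -11638
-320 − 24 = -344;  -2287 − 344 = -2631;  -11638 − 2631 = -14269

-14269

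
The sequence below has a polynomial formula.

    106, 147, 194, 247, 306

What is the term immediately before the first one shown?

First differences: 41  47  53  59
Second differences: 6  6  6
The second differences are constant at 6.
Work back: 41 − 6 = 35;  106 − 35 = 71

71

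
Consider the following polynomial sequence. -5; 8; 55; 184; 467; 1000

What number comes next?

1903

Δ: 13  47  129  283  533
Δ²: 34  82  154  250
Δ³: 48  72  96
Δ⁴: 24  24
Fourth differences constant at 24.
96 + 24 = 120;  250 + 120 = 370;  533 + 370 = 903;  1000 + 903 = 1903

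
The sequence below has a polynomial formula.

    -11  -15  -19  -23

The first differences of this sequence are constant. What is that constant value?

D1: -4, -4, -4

-4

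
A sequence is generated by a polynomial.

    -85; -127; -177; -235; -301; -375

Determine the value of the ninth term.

-42  -50  -58  -66  -74
-8  -8  -8  -8
The second differences are constant (-8).
-74 − 8 = -82;  -375 − 82 = -457
-82 − 8 = -90;  -457 − 90 = -547
-90 − 8 = -98;  -547 − 98 = -645

-645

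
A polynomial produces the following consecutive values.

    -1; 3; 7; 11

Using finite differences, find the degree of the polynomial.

1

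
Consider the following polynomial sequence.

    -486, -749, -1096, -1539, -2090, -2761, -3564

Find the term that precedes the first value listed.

-295

Δ: -263, -347, -443, -551, -671, -803
Δ²: -84, -96, -108, -120, -132
Δ³: -12, -12, -12, -12
The third differences are constant at -12.
Work back: -84 + 12 = -72;  -263 + 72 = -191;  -486 + 191 = -295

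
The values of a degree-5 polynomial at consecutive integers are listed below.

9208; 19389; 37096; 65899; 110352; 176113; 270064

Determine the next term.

400431

First differences: 10181, 17707, 28803, 44453, 65761, 93951
Second differences: 7526, 11096, 15650, 21308, 28190
Third differences: 3570, 4554, 5658, 6882
Fourth differences: 984, 1104, 1224
Fifth differences: 120, 120
The fifth differences are constant (120).
1224 + 120 = 1344;  6882 + 1344 = 8226;  28190 + 8226 = 36416;  93951 + 36416 = 130367;  270064 + 130367 = 400431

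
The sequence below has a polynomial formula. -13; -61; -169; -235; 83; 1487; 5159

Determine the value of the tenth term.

51323

-48, -108, -66, 318, 1404, 3672
-60, 42, 384, 1086, 2268
102, 342, 702, 1182
240, 360, 480
120, 120
Constant fifth difference = 120, so extend:
480 + 120 = 600;  1182 + 600 = 1782;  2268 + 1782 = 4050;  3672 + 4050 = 7722;  5159 + 7722 = 12881
600 + 120 = 720;  1782 + 720 = 2502;  4050 + 2502 = 6552;  7722 + 6552 = 14274;  12881 + 14274 = 27155
720 + 120 = 840;  2502 + 840 = 3342;  6552 + 3342 = 9894;  14274 + 9894 = 24168;  27155 + 24168 = 51323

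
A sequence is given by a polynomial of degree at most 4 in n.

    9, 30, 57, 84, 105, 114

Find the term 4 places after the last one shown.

21  27  27  21  9
6  0  -6  -12
-6  -6  -6
Third differences constant at -6.
-12 − 6 = -18;  9 − 18 = -9;  114 − 9 = 105
-18 − 6 = -24;  -9 − 24 = -33;  105 − 33 = 72
-24 − 6 = -30;  -33 − 30 = -63;  72 − 63 = 9
-30 − 6 = -36;  -63 − 36 = -99;  9 − 99 = -90

-90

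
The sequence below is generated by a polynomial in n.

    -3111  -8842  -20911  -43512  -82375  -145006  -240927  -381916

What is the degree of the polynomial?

5

First differences: -5731, -12069, -22601, -38863, -62631, -95921, -140989
Second differences: -6338, -10532, -16262, -23768, -33290, -45068
Third differences: -4194, -5730, -7506, -9522, -11778
Fourth differences: -1536, -1776, -2016, -2256
Fifth differences: -240, -240, -240
The fifth differences are constant, so the polynomial has degree 5.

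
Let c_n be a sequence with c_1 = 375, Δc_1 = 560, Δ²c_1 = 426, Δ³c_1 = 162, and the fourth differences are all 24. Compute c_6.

Build the table forward from the leading diagonal:
D4: 24, 24, 24, 24, 24, 24
D3: 162, 186, 210, 234, 258, 282
D2: 426, 588, 774, 984, 1218, 1476
D1: 560, 986, 1574, 2348, 3332, 4550
c: 375, 935, 1921, 3495, 5843, 9175

9175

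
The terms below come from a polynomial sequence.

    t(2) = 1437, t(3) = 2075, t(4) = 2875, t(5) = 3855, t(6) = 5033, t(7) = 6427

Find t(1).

943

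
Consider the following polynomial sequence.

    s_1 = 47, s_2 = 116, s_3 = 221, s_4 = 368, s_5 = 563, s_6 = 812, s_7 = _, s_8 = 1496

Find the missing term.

1121

Using the first 6 terms:
First differences: 69, 105, 147, 195, 249
Second differences: 36, 42, 48, 54
Third differences: 6, 6, 6
Constant third difference = 6.
Extend forward: 54 + 6 = 60;  249 + 60 = 309;  812 + 309 = 1121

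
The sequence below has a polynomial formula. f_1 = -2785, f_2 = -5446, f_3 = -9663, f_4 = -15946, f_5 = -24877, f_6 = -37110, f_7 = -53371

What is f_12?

Δ: -2661, -4217, -6283, -8931, -12233, -16261
Δ²: -1556, -2066, -2648, -3302, -4028
Δ³: -510, -582, -654, -726
Δ⁴: -72, -72, -72
The fourth differences are constant (-72).
-726 − 72 = -798;  -4028 − 798 = -4826;  -16261 − 4826 = -21087;  -53371 − 21087 = -74458
-798 − 72 = -870;  -4826 − 870 = -5696;  -21087 − 5696 = -26783;  -74458 − 26783 = -101241
-870 − 72 = -942;  -5696 − 942 = -6638;  -26783 − 6638 = -33421;  -101241 − 33421 = -134662
-942 − 72 = -1014;  -6638 − 1014 = -7652;  -33421 − 7652 = -41073;  -134662 − 41073 = -175735
-1014 − 72 = -1086;  -7652 − 1086 = -8738;  -41073 − 8738 = -49811;  -175735 − 49811 = -225546

-225546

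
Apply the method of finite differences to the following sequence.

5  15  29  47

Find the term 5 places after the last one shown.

197

First differences: 10, 14, 18
Second differences: 4, 4
Second differences constant at 4.
18 + 4 = 22;  47 + 22 = 69
22 + 4 = 26;  69 + 26 = 95
26 + 4 = 30;  95 + 30 = 125
30 + 4 = 34;  125 + 34 = 159
34 + 4 = 38;  159 + 38 = 197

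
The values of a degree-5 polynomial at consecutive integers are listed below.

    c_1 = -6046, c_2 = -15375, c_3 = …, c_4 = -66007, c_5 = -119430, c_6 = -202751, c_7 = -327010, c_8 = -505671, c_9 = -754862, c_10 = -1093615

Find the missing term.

Using the last 7 terms:
-53423  -83321  -124259  -178661  -249191  -338753
-29898  -40938  -54402  -70530  -89562
-11040  -13464  -16128  -19032
-2424  -2664  -2904
-240  -240
Constant fifth difference = -240.
Extend backward: -2424 + 240 = -2184;  -11040 + 2184 = -8856;  -29898 + 8856 = -21042;  -53423 + 21042 = -32381;  -66007 + 32381 = -33626

-33626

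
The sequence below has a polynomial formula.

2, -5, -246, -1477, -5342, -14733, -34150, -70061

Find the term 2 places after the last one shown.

-7  -241  -1231  -3865  -9391  -19417  -35911
-234  -990  -2634  -5526  -10026  -16494
-756  -1644  -2892  -4500  -6468
-888  -1248  -1608  -1968
-360  -360  -360
Fifth differences constant at -360.
-1968 − 360 = -2328;  -6468 − 2328 = -8796;  -16494 − 8796 = -25290;  -35911 − 25290 = -61201;  -70061 − 61201 = -131262
-2328 − 360 = -2688;  -8796 − 2688 = -11484;  -25290 − 11484 = -36774;  -61201 − 36774 = -97975;  -131262 − 97975 = -229237

-229237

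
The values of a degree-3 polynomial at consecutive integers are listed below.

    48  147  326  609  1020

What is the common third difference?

24

First differences: 99, 179, 283, 411
Second differences: 80, 104, 128
Third differences: 24, 24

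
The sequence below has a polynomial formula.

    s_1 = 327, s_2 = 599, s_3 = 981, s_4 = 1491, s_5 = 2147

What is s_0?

147

D1: 272  382  510  656
D2: 110  128  146
D3: 18  18
The third differences are constant at 18.
Work back: 110 − 18 = 92;  272 − 92 = 180;  327 − 180 = 147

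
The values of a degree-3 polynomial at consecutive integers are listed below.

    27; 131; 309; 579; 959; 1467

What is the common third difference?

18

D1: 104, 178, 270, 380, 508
D2: 74, 92, 110, 128
D3: 18, 18, 18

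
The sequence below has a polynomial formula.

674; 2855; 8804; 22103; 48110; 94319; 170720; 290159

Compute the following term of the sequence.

Δ: 2181, 5949, 13299, 26007, 46209, 76401, 119439
Δ²: 3768, 7350, 12708, 20202, 30192, 43038
Δ³: 3582, 5358, 7494, 9990, 12846
Δ⁴: 1776, 2136, 2496, 2856
Δ⁵: 360, 360, 360
Constant fifth difference = 360, so extend:
2856 + 360 = 3216;  12846 + 3216 = 16062;  43038 + 16062 = 59100;  119439 + 59100 = 178539;  290159 + 178539 = 468698

468698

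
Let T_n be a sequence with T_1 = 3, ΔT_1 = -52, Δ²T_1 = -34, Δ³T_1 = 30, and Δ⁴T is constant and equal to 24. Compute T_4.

-225

Build the table forward from the leading diagonal:
Fourth differences: 24  24  24  24
Third differences: 30  54  78  102
Second differences: -34  -4  50  128
First differences: -52  -86  -90  -40
T: 3  -49  -135  -225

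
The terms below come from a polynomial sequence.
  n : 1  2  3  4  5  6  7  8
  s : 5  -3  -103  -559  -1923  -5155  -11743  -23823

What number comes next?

-44299

First differences: -8 , -100 , -456 , -1364 , -3232 , -6588 , -12080
Second differences: -92 , -356 , -908 , -1868 , -3356 , -5492
Third differences: -264 , -552 , -960 , -1488 , -2136
Fourth differences: -288 , -408 , -528 , -648
Fifth differences: -120 , -120 , -120
Fifth differences constant at -120.
-648 − 120 = -768;  -2136 − 768 = -2904;  -5492 − 2904 = -8396;  -12080 − 8396 = -20476;  -23823 − 20476 = -44299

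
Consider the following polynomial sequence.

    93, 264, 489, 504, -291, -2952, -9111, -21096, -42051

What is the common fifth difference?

D1: 171, 225, 15, -795, -2661, -6159, -11985, -20955
D2: 54, -210, -810, -1866, -3498, -5826, -8970
D3: -264, -600, -1056, -1632, -2328, -3144
D4: -336, -456, -576, -696, -816
D5: -120, -120, -120, -120

-120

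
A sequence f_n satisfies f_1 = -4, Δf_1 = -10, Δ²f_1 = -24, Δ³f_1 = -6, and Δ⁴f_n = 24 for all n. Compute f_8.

Build the table forward from the leading diagonal:
D4: 24  24  24  24  24  24  24  24
D3: -6  18  42  66  90  114  138  162
D2: -24  -30  -12  30  96  186  300  438
D1: -10  -34  -64  -76  -46  50  236  536
f: -4  -14  -48  -112  -188  -234  -184  52

52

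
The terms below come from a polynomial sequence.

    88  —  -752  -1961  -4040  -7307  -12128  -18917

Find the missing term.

Using the last 6 terms:
Δ: -1209, -2079, -3267, -4821, -6789
Δ²: -870, -1188, -1554, -1968
Δ³: -318, -366, -414
Δ⁴: -48, -48
Constant fourth difference = -48.
Extend backward: -318 + 48 = -270;  -870 + 270 = -600;  -1209 + 600 = -609;  -752 + 609 = -143

-143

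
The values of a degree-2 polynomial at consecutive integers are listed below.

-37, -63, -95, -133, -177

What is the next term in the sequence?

Δ: -26, -32, -38, -44
Δ²: -6, -6, -6
The second differences are constant (-6).
-44 − 6 = -50;  -177 − 50 = -227

-227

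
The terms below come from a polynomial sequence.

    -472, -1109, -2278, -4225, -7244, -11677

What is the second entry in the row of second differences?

D1: -637, -1169, -1947, -3019, -4433
D2: -532, -778, -1072, -1414
D3: -246, -294, -342
D4: -48, -48

-778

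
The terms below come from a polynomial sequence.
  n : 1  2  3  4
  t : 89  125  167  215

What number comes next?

D1: 36 , 42 , 48
D2: 6 , 6
The second differences are constant (6).
48 + 6 = 54;  215 + 54 = 269

269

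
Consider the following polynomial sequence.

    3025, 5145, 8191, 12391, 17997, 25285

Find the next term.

34555

D1: 2120, 3046, 4200, 5606, 7288
D2: 926, 1154, 1406, 1682
D3: 228, 252, 276
D4: 24, 24
Constant fourth difference = 24, so extend:
276 + 24 = 300;  1682 + 300 = 1982;  7288 + 1982 = 9270;  25285 + 9270 = 34555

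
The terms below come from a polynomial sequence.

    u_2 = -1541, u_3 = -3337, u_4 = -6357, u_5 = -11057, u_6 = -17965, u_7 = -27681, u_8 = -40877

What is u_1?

First differences: -1796, -3020, -4700, -6908, -9716, -13196
Second differences: -1224, -1680, -2208, -2808, -3480
Third differences: -456, -528, -600, -672
Fourth differences: -72, -72, -72
The fourth differences are constant at -72.
Work back: -456 + 72 = -384;  -1224 + 384 = -840;  -1796 + 840 = -956;  -1541 + 956 = -585

-585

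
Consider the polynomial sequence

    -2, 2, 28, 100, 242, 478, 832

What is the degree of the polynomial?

4, 26, 72, 142, 236, 354
22, 46, 70, 94, 118
24, 24, 24, 24
The third differences are constant, so the polynomial has degree 3.

3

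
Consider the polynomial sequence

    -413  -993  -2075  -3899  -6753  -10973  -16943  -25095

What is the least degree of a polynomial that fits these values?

-580, -1082, -1824, -2854, -4220, -5970, -8152
-502, -742, -1030, -1366, -1750, -2182
-240, -288, -336, -384, -432
-48, -48, -48, -48
The fourth differences are constant, so the polynomial has degree 4.

4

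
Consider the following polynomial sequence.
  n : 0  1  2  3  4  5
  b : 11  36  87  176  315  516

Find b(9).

2180

D1: 25, 51, 89, 139, 201
D2: 26, 38, 50, 62
D3: 12, 12, 12
Constant third difference = 12, so extend:
62 + 12 = 74;  201 + 74 = 275;  516 + 275 = 791
74 + 12 = 86;  275 + 86 = 361;  791 + 361 = 1152
86 + 12 = 98;  361 + 98 = 459;  1152 + 459 = 1611
98 + 12 = 110;  459 + 110 = 569;  1611 + 569 = 2180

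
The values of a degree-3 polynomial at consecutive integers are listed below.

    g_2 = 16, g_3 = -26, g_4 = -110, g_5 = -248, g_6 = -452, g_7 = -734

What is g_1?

Δ: -42  -84  -138  -204  -282
Δ²: -42  -54  -66  -78
Δ³: -12  -12  -12
The third differences are constant at -12.
Work back: -42 + 12 = -30;  -42 + 30 = -12;  16 + 12 = 28

28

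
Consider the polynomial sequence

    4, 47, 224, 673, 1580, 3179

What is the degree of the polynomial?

4

First differences: 43, 177, 449, 907, 1599
Second differences: 134, 272, 458, 692
Third differences: 138, 186, 234
Fourth differences: 48, 48
The fourth differences are constant, so the polynomial has degree 4.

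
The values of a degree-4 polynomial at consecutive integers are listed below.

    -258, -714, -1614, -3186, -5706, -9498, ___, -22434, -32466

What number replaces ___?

-14934

Using the first 6 terms:
First differences: -456  -900  -1572  -2520  -3792
Second differences: -444  -672  -948  -1272
Third differences: -228  -276  -324
Fourth differences: -48  -48
Constant fourth difference = -48.
Extend forward: -324 − 48 = -372;  -1272 − 372 = -1644;  -3792 − 1644 = -5436;  -9498 − 5436 = -14934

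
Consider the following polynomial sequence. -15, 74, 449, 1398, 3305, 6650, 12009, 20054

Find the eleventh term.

First differences: 89 , 375 , 949 , 1907 , 3345 , 5359 , 8045
Second differences: 286 , 574 , 958 , 1438 , 2014 , 2686
Third differences: 288 , 384 , 480 , 576 , 672
Fourth differences: 96 , 96 , 96 , 96
Fourth differences constant at 96.
672 + 96 = 768;  2686 + 768 = 3454;  8045 + 3454 = 11499;  20054 + 11499 = 31553
768 + 96 = 864;  3454 + 864 = 4318;  11499 + 4318 = 15817;  31553 + 15817 = 47370
864 + 96 = 960;  4318 + 960 = 5278;  15817 + 5278 = 21095;  47370 + 21095 = 68465

68465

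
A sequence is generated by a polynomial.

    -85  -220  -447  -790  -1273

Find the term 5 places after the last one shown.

-6628

Δ: -135, -227, -343, -483
Δ²: -92, -116, -140
Δ³: -24, -24
The third differences are constant (-24).
-140 − 24 = -164;  -483 − 164 = -647;  -1273 − 647 = -1920
-164 − 24 = -188;  -647 − 188 = -835;  -1920 − 835 = -2755
-188 − 24 = -212;  -835 − 212 = -1047;  -2755 − 1047 = -3802
-212 − 24 = -236;  -1047 − 236 = -1283;  -3802 − 1283 = -5085
-236 − 24 = -260;  -1283 − 260 = -1543;  -5085 − 1543 = -6628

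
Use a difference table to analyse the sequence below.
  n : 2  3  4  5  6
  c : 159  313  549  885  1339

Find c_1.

First differences: 154  236  336  454
Second differences: 82  100  118
Third differences: 18  18
The third differences are constant at 18.
Work back: 82 − 18 = 64;  154 − 64 = 90;  159 − 90 = 69

69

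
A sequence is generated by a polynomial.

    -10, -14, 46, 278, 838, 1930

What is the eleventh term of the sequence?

25870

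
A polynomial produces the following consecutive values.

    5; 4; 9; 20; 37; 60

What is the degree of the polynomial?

First differences: -1, 5, 11, 17, 23
Second differences: 6, 6, 6, 6
The second differences are constant, so the polynomial has degree 2.

2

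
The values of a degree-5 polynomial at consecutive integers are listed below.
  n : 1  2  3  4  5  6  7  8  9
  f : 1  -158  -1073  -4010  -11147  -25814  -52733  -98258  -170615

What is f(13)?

-971843

Δ: -159  -915  -2937  -7137  -14667  -26919  -45525  -72357
Δ²: -756  -2022  -4200  -7530  -12252  -18606  -26832
Δ³: -1266  -2178  -3330  -4722  -6354  -8226
Δ⁴: -912  -1152  -1392  -1632  -1872
Δ⁵: -240  -240  -240  -240
The fifth differences are constant (-240).
-1872 − 240 = -2112;  -8226 − 2112 = -10338;  -26832 − 10338 = -37170;  -72357 − 37170 = -109527;  -170615 − 109527 = -280142
-2112 − 240 = -2352;  -10338 − 2352 = -12690;  -37170 − 12690 = -49860;  -109527 − 49860 = -159387;  -280142 − 159387 = -439529
-2352 − 240 = -2592;  -12690 − 2592 = -15282;  -49860 − 15282 = -65142;  -159387 − 65142 = -224529;  -439529 − 224529 = -664058
-2592 − 240 = -2832;  -15282 − 2832 = -18114;  -65142 − 18114 = -83256;  -224529 − 83256 = -307785;  -664058 − 307785 = -971843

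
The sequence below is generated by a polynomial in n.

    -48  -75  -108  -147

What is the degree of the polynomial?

2

-27, -33, -39
-6, -6
The second differences are constant, so the polynomial has degree 2.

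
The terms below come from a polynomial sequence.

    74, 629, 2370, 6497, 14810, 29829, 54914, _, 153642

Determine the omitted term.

Using the first 7 terms:
Δ: 555, 1741, 4127, 8313, 15019, 25085
Δ²: 1186, 2386, 4186, 6706, 10066
Δ³: 1200, 1800, 2520, 3360
Δ⁴: 600, 720, 840
Δ⁵: 120, 120
Constant fifth difference = 120.
Extend forward: 840 + 120 = 960;  3360 + 960 = 4320;  10066 + 4320 = 14386;  25085 + 14386 = 39471;  54914 + 39471 = 94385

94385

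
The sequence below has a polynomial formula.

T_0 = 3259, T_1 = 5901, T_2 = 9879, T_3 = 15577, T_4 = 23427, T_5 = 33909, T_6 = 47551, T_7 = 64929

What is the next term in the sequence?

86667

Δ: 2642 , 3978 , 5698 , 7850 , 10482 , 13642 , 17378
Δ²: 1336 , 1720 , 2152 , 2632 , 3160 , 3736
Δ³: 384 , 432 , 480 , 528 , 576
Δ⁴: 48 , 48 , 48 , 48
Constant fourth difference = 48, so extend:
576 + 48 = 624;  3736 + 624 = 4360;  17378 + 4360 = 21738;  64929 + 21738 = 86667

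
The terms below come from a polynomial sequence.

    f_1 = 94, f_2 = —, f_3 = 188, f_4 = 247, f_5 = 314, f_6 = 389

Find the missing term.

137

Using the last 4 terms:
D1: 59, 67, 75
D2: 8, 8
Constant second difference = 8.
Extend backward: 59 − 8 = 51;  188 − 51 = 137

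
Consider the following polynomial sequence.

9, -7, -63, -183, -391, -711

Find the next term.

-1167

D1: -16 , -56 , -120 , -208 , -320
D2: -40 , -64 , -88 , -112
D3: -24 , -24 , -24
Constant third difference = -24, so extend:
-112 − 24 = -136;  -320 − 136 = -456;  -711 − 456 = -1167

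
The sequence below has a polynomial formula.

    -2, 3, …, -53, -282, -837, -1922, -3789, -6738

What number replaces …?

Using the last 6 terms:
-229, -555, -1085, -1867, -2949
-326, -530, -782, -1082
-204, -252, -300
-48, -48
Constant fourth difference = -48.
Extend backward: -204 + 48 = -156;  -326 + 156 = -170;  -229 + 170 = -59;  -53 + 59 = 6

6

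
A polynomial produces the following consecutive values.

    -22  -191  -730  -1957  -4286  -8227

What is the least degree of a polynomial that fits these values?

Δ: -169, -539, -1227, -2329, -3941
Δ²: -370, -688, -1102, -1612
Δ³: -318, -414, -510
Δ⁴: -96, -96
The fourth differences are constant, so the polynomial has degree 4.

4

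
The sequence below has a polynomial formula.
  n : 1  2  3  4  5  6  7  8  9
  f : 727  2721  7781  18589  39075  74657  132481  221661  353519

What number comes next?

541825

D1: 1994, 5060, 10808, 20486, 35582, 57824, 89180, 131858
D2: 3066, 5748, 9678, 15096, 22242, 31356, 42678
D3: 2682, 3930, 5418, 7146, 9114, 11322
D4: 1248, 1488, 1728, 1968, 2208
D5: 240, 240, 240, 240
Fifth differences constant at 240.
2208 + 240 = 2448;  11322 + 2448 = 13770;  42678 + 13770 = 56448;  131858 + 56448 = 188306;  353519 + 188306 = 541825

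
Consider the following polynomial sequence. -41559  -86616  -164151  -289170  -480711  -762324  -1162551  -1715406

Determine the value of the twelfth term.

D1: -45057 , -77535 , -125019 , -191541 , -281613 , -400227 , -552855
D2: -32478 , -47484 , -66522 , -90072 , -118614 , -152628
D3: -15006 , -19038 , -23550 , -28542 , -34014
D4: -4032 , -4512 , -4992 , -5472
D5: -480 , -480 , -480
The fifth differences are constant (-480).
-5472 − 480 = -5952;  -34014 − 5952 = -39966;  -152628 − 39966 = -192594;  -552855 − 192594 = -745449;  -1715406 − 745449 = -2460855
-5952 − 480 = -6432;  -39966 − 6432 = -46398;  -192594 − 46398 = -238992;  -745449 − 238992 = -984441;  -2460855 − 984441 = -3445296
-6432 − 480 = -6912;  -46398 − 6912 = -53310;  -238992 − 53310 = -292302;  -984441 − 292302 = -1276743;  -3445296 − 1276743 = -4722039
-6912 − 480 = -7392;  -53310 − 7392 = -60702;  -292302 − 60702 = -353004;  -1276743 − 353004 = -1629747;  -4722039 − 1629747 = -6351786

-6351786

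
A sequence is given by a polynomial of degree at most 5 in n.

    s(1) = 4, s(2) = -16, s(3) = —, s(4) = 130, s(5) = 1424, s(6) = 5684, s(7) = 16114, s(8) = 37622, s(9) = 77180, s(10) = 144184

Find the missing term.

-58

Using the last 7 terms:
1294, 4260, 10430, 21508, 39558, 67004
2966, 6170, 11078, 18050, 27446
3204, 4908, 6972, 9396
1704, 2064, 2424
360, 360
Constant fifth difference = 360.
Extend backward: 1704 − 360 = 1344;  3204 − 1344 = 1860;  2966 − 1860 = 1106;  1294 − 1106 = 188;  130 − 188 = -58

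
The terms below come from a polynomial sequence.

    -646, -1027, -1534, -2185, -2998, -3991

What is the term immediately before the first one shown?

-373

-381, -507, -651, -813, -993
-126, -144, -162, -180
-18, -18, -18
The third differences are constant at -18.
Work back: -126 + 18 = -108;  -381 + 108 = -273;  -646 + 273 = -373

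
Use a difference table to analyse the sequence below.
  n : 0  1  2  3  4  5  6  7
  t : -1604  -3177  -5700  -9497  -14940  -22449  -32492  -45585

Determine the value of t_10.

-109044

-1573 , -2523 , -3797 , -5443 , -7509 , -10043 , -13093
-950 , -1274 , -1646 , -2066 , -2534 , -3050
-324 , -372 , -420 , -468 , -516
-48 , -48 , -48 , -48
The fourth differences are constant (-48).
-516 − 48 = -564;  -3050 − 564 = -3614;  -13093 − 3614 = -16707;  -45585 − 16707 = -62292
-564 − 48 = -612;  -3614 − 612 = -4226;  -16707 − 4226 = -20933;  -62292 − 20933 = -83225
-612 − 48 = -660;  -4226 − 660 = -4886;  -20933 − 4886 = -25819;  -83225 − 25819 = -109044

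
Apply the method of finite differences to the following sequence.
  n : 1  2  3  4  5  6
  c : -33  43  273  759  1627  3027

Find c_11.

24937

D1: 76  230  486  868  1400
D2: 154  256  382  532
D3: 102  126  150
D4: 24  24
The fourth differences are constant (24).
150 + 24 = 174;  532 + 174 = 706;  1400 + 706 = 2106;  3027 + 2106 = 5133
174 + 24 = 198;  706 + 198 = 904;  2106 + 904 = 3010;  5133 + 3010 = 8143
198 + 24 = 222;  904 + 222 = 1126;  3010 + 1126 = 4136;  8143 + 4136 = 12279
222 + 24 = 246;  1126 + 246 = 1372;  4136 + 1372 = 5508;  12279 + 5508 = 17787
246 + 24 = 270;  1372 + 270 = 1642;  5508 + 1642 = 7150;  17787 + 7150 = 24937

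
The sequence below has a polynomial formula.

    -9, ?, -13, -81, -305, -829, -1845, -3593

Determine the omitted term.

Using the last 6 terms:
-68  -224  -524  -1016  -1748
-156  -300  -492  -732
-144  -192  -240
-48  -48
Constant fourth difference = -48.
Extend backward: -144 + 48 = -96;  -156 + 96 = -60;  -68 + 60 = -8;  -13 + 8 = -5

-5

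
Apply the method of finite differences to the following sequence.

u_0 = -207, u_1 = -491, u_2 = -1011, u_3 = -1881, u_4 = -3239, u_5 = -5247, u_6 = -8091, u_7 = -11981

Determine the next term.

-17151

-284  -520  -870  -1358  -2008  -2844  -3890
-236  -350  -488  -650  -836  -1046
-114  -138  -162  -186  -210
-24  -24  -24  -24
Fourth differences constant at -24.
-210 − 24 = -234;  -1046 − 234 = -1280;  -3890 − 1280 = -5170;  -11981 − 5170 = -17151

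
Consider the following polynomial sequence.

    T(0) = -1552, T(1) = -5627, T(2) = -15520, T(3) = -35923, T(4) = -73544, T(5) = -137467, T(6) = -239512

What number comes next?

-394595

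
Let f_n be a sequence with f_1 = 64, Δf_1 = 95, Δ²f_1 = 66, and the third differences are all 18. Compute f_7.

1984

Build the table forward from the leading diagonal:
Third differences: 18  18  18  18  18  18  18
Second differences: 66  84  102  120  138  156  174
First differences: 95  161  245  347  467  605  761
f: 64  159  320  565  912  1379  1984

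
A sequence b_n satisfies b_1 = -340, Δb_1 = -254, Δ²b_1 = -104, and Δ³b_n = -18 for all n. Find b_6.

-2830

Build the table forward from the leading diagonal:
Third differences: -18  -18  -18  -18  -18  -18
Second differences: -104  -122  -140  -158  -176  -194
First differences: -254  -358  -480  -620  -778  -954
b: -340  -594  -952  -1432  -2052  -2830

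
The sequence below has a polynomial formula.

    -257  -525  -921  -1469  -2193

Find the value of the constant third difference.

-24

Δ: -268, -396, -548, -724
Δ²: -128, -152, -176
Δ³: -24, -24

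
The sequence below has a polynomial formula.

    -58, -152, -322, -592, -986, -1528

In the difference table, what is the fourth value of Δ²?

-148

D1: -94, -170, -270, -394, -542
D2: -76, -100, -124, -148
D3: -24, -24, -24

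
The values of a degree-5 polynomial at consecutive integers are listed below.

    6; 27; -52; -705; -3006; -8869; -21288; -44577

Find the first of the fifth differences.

First differences: 21, -79, -653, -2301, -5863, -12419, -23289
Second differences: -100, -574, -1648, -3562, -6556, -10870
Third differences: -474, -1074, -1914, -2994, -4314
Fourth differences: -600, -840, -1080, -1320
Fifth differences: -240, -240, -240

-240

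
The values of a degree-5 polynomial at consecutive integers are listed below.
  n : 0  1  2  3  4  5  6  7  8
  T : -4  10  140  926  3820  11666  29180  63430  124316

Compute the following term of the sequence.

14, 130, 786, 2894, 7846, 17514, 34250, 60886
116, 656, 2108, 4952, 9668, 16736, 26636
540, 1452, 2844, 4716, 7068, 9900
912, 1392, 1872, 2352, 2832
480, 480, 480, 480
The fifth differences are constant (480).
2832 + 480 = 3312;  9900 + 3312 = 13212;  26636 + 13212 = 39848;  60886 + 39848 = 100734;  124316 + 100734 = 225050

225050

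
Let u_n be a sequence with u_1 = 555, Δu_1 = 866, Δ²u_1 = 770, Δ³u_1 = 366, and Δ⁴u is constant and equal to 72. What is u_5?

Build the table forward from the leading diagonal:
D4: 72, 72, 72, 72, 72
D3: 366, 438, 510, 582, 654
D2: 770, 1136, 1574, 2084, 2666
D1: 866, 1636, 2772, 4346, 6430
u: 555, 1421, 3057, 5829, 10175

10175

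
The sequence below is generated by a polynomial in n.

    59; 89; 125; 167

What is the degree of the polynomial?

30, 36, 42
6, 6
The second differences are constant, so the polynomial has degree 2.

2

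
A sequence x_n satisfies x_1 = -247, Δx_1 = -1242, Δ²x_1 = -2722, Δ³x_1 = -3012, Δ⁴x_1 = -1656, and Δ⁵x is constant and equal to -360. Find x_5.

-35251

Build the table forward from the leading diagonal:
Δ⁵: -360, -360, -360, -360, -360
Δ⁴: -1656, -2016, -2376, -2736, -3096
Δ³: -3012, -4668, -6684, -9060, -11796
Δ²: -2722, -5734, -10402, -17086, -26146
Δ: -1242, -3964, -9698, -20100, -37186
x: -247, -1489, -5453, -15151, -35251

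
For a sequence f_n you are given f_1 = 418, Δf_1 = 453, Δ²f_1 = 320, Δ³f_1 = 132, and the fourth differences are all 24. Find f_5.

Build the table forward from the leading diagonal:
D4: 24  24  24  24  24
D3: 132  156  180  204  228
D2: 320  452  608  788  992
D1: 453  773  1225  1833  2621
f: 418  871  1644  2869  4702

4702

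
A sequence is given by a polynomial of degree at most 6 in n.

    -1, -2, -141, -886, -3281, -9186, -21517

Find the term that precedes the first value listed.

-6

-1  -139  -745  -2395  -5905  -12331
-138  -606  -1650  -3510  -6426
-468  -1044  -1860  -2916
-576  -816  -1056
-240  -240
The fifth differences are constant at -240.
Work back: -576 + 240 = -336;  -468 + 336 = -132;  -138 + 132 = -6;  -1 + 6 = 5;  -1 − 5 = -6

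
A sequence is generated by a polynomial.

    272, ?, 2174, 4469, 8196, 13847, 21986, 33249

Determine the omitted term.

Using the last 6 terms:
First differences: 2295, 3727, 5651, 8139, 11263
Second differences: 1432, 1924, 2488, 3124
Third differences: 492, 564, 636
Fourth differences: 72, 72
Constant fourth difference = 72.
Extend backward: 492 − 72 = 420;  1432 − 420 = 1012;  2295 − 1012 = 1283;  2174 − 1283 = 891

891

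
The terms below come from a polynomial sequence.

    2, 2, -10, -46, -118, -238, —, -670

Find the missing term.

-418

Using the first 6 terms:
D1: 0, -12, -36, -72, -120
D2: -12, -24, -36, -48
D3: -12, -12, -12
Constant third difference = -12.
Extend forward: -48 − 12 = -60;  -120 − 60 = -180;  -238 − 180 = -418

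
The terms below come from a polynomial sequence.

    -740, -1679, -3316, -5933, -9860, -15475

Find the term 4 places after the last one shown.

-64055

Δ: -939 , -1637 , -2617 , -3927 , -5615
Δ²: -698 , -980 , -1310 , -1688
Δ³: -282 , -330 , -378
Δ⁴: -48 , -48
Constant fourth difference = -48, so extend:
-378 − 48 = -426;  -1688 − 426 = -2114;  -5615 − 2114 = -7729;  -15475 − 7729 = -23204
-426 − 48 = -474;  -2114 − 474 = -2588;  -7729 − 2588 = -10317;  -23204 − 10317 = -33521
-474 − 48 = -522;  -2588 − 522 = -3110;  -10317 − 3110 = -13427;  -33521 − 13427 = -46948
-522 − 48 = -570;  -3110 − 570 = -3680;  -13427 − 3680 = -17107;  -46948 − 17107 = -64055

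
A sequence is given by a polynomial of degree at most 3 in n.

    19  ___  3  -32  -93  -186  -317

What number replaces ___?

Using the last 5 terms:
-35  -61  -93  -131
-26  -32  -38
-6  -6
Constant third difference = -6.
Extend backward: -26 + 6 = -20;  -35 + 20 = -15;  3 + 15 = 18

18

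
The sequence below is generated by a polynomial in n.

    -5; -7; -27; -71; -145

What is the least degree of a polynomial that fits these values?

3

D1: -2, -20, -44, -74
D2: -18, -24, -30
D3: -6, -6
The third differences are constant, so the polynomial has degree 3.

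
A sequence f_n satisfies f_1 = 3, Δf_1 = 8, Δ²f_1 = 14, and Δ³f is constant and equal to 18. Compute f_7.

Build the table forward from the leading diagonal:
Third differences: 18  18  18  18  18  18  18
Second differences: 14  32  50  68  86  104  122
First differences: 8  22  54  104  172  258  362
f: 3  11  33  87  191  363  621

621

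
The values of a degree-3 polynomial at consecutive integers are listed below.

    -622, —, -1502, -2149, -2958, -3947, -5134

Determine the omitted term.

-999

Using the last 5 terms:
First differences: -647, -809, -989, -1187
Second differences: -162, -180, -198
Third differences: -18, -18
Constant third difference = -18.
Extend backward: -162 + 18 = -144;  -647 + 144 = -503;  -1502 + 503 = -999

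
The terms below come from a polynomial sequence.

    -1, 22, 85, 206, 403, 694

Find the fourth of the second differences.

Δ: 23, 63, 121, 197, 291
Δ²: 40, 58, 76, 94
Δ³: 18, 18, 18

94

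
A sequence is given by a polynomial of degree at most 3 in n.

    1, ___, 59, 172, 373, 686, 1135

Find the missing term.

Using the last 5 terms:
113  201  313  449
88  112  136
24  24
Constant third difference = 24.
Extend backward: 88 − 24 = 64;  113 − 64 = 49;  59 − 49 = 10

10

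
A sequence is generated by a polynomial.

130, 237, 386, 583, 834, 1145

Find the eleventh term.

3810

Δ: 107  149  197  251  311
Δ²: 42  48  54  60
Δ³: 6  6  6
Constant third difference = 6, so extend:
60 + 6 = 66;  311 + 66 = 377;  1145 + 377 = 1522
66 + 6 = 72;  377 + 72 = 449;  1522 + 449 = 1971
72 + 6 = 78;  449 + 78 = 527;  1971 + 527 = 2498
78 + 6 = 84;  527 + 84 = 611;  2498 + 611 = 3109
84 + 6 = 90;  611 + 90 = 701;  3109 + 701 = 3810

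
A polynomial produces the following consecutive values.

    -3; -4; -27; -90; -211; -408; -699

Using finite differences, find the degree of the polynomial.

3

Δ: -1, -23, -63, -121, -197, -291
Δ²: -22, -40, -58, -76, -94
Δ³: -18, -18, -18, -18
The third differences are constant, so the polynomial has degree 3.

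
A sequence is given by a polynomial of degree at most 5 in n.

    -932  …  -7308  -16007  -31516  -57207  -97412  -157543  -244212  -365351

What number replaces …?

Using the last 8 terms:
-8699  -15509  -25691  -40205  -60131  -86669  -121139
-6810  -10182  -14514  -19926  -26538  -34470
-3372  -4332  -5412  -6612  -7932
-960  -1080  -1200  -1320
-120  -120  -120
Constant fifth difference = -120.
Extend backward: -960 + 120 = -840;  -3372 + 840 = -2532;  -6810 + 2532 = -4278;  -8699 + 4278 = -4421;  -7308 + 4421 = -2887

-2887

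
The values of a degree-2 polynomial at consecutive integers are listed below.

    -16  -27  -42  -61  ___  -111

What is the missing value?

Using the first 4 terms:
Δ: -11, -15, -19
Δ²: -4, -4
Constant second difference = -4.
Extend forward: -19 − 4 = -23;  -61 − 23 = -84

-84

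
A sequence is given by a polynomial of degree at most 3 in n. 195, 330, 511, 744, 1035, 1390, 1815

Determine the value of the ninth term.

135, 181, 233, 291, 355, 425
46, 52, 58, 64, 70
6, 6, 6, 6
Third differences constant at 6.
70 + 6 = 76;  425 + 76 = 501;  1815 + 501 = 2316
76 + 6 = 82;  501 + 82 = 583;  2316 + 583 = 2899

2899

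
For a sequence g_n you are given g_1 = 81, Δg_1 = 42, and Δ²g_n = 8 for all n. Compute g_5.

297

Build the table forward from the leading diagonal:
D2: 8  8  8  8  8
D1: 42  50  58  66  74
g: 81  123  173  231  297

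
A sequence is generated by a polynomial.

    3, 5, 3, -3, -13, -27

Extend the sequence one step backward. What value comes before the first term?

First differences: 2  -2  -6  -10  -14
Second differences: -4  -4  -4  -4
The second differences are constant at -4.
Work back: 2 + 4 = 6;  3 − 6 = -3

-3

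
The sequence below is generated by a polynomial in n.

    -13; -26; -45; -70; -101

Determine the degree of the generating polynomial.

D1: -13, -19, -25, -31
D2: -6, -6, -6
The second differences are constant, so the polynomial has degree 2.

2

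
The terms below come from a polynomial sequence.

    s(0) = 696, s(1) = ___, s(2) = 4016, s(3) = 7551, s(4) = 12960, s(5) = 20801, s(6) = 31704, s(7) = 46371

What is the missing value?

1869

Using the last 6 terms:
Δ: 3535  5409  7841  10903  14667
Δ²: 1874  2432  3062  3764
Δ³: 558  630  702
Δ⁴: 72  72
Constant fourth difference = 72.
Extend backward: 558 − 72 = 486;  1874 − 486 = 1388;  3535 − 1388 = 2147;  4016 − 2147 = 1869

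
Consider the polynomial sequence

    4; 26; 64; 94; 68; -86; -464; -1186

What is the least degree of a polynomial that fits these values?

4

22, 38, 30, -26, -154, -378, -722
16, -8, -56, -128, -224, -344
-24, -48, -72, -96, -120
-24, -24, -24, -24
The fourth differences are constant, so the polynomial has degree 4.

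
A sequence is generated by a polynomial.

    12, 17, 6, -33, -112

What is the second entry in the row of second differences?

First differences: 5, -11, -39, -79
Second differences: -16, -28, -40
Third differences: -12, -12

-28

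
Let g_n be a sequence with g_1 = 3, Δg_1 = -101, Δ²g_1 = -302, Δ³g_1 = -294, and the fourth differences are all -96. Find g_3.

-501

Build the table forward from the leading diagonal:
Fourth differences: -96  -96  -96
Third differences: -294  -390  -486
Second differences: -302  -596  -986
First differences: -101  -403  -999
g: 3  -98  -501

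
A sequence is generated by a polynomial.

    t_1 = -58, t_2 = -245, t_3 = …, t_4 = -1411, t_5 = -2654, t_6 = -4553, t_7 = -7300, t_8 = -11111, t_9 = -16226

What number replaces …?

-656

Using the last 6 terms:
D1: -1243, -1899, -2747, -3811, -5115
D2: -656, -848, -1064, -1304
D3: -192, -216, -240
D4: -24, -24
Constant fourth difference = -24.
Extend backward: -192 + 24 = -168;  -656 + 168 = -488;  -1243 + 488 = -755;  -1411 + 755 = -656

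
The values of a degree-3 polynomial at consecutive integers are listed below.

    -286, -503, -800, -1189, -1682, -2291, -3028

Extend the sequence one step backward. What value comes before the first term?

-137

Δ: -217  -297  -389  -493  -609  -737
Δ²: -80  -92  -104  -116  -128
Δ³: -12  -12  -12  -12
The third differences are constant at -12.
Work back: -80 + 12 = -68;  -217 + 68 = -149;  -286 + 149 = -137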